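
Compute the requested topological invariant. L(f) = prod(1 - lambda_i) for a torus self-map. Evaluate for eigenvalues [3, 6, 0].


For a torus self-map: L(f) = det(I - A) where A acts on H_1.
L(f) = (1-3) * (1-6) * (1-0) = -2 * -5 * 1 = 10

10


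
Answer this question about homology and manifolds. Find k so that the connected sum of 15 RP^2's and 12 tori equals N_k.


Since a >= 1, the sum is non-orientable; each T^2 can be replaced by RP^2 # RP^2 (since T^2#RP^2 = 3RP^2).
Total crosscaps k = 15 + 2*12 = 39.
Check via chi: chi = 15*1 + 12*0 - (15+12-1)*2 = -37 = 2 - k = -37. Consistent.

39


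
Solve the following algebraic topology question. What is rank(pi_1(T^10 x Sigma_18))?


pi_1(A x B) = pi_1(A) x pi_1(B); rank of abelianization = b_1.
b_1(T^10) = 10, b_1(Sigma_18) = 2*18 = 36.
b_1(product) = 10 + 36 = 46

46


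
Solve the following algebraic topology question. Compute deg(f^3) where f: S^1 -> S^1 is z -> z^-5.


deg(f) = -5. Degree is multiplicative: deg(f^3) = (deg f)^3.
deg(f^3) = (-5)^3 = -125

-125


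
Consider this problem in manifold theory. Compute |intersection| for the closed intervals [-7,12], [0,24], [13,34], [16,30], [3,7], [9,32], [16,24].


Intersection = [max(a_i), min(b_i)] = [16, 7].
Since 16 > 7, the intersection is empty.
Length = 0

0


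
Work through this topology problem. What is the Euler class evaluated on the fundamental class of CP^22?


For any closed oriented manifold, <e(TM),[M]> = chi(M).
chi(CP^22) = 22+1 = 23

23


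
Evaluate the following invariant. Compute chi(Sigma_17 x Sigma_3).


chi(Sigma_17) = 2 - 2*17 = -32
chi(Sigma_3) = 2 - 2*3 = -4
chi(product) = (-32) * (-4) = 128

128


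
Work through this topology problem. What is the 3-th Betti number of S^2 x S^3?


Each S^d has Poincare polynomial 1 + t^d.
The product S^2 x S^3 has Poincare polynomial prod(1+t^d_i).
Expanding: b_0=1, b_2=1, b_3=1, b_5=1.
b_3 = 1

1


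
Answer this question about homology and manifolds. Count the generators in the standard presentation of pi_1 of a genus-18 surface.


Standard presentation: pi_1(Sigma_g) = <a_1,b_1,...,a_g,b_g | [a_1,b_1]...[a_g,b_g] = 1>.
Number of generators = 2g = 2*18 = 36

36


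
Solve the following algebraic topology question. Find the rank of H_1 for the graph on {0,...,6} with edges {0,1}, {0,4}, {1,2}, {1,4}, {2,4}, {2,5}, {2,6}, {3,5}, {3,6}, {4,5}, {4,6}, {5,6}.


b_1 = E - V + (number of components).
E = 12, V = 7, components = 1.
b_1 = 12 - 7 + 1 = 6

6


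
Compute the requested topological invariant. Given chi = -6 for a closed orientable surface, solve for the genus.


chi = 2 - 2g for closed orientable surfaces.
-6 = 2 - 2g
2g = 2 - (-6) = 8
g = 4

4


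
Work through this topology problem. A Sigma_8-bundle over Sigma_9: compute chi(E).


For a fiber bundle F -> E -> B (with CW structure): chi(E) = chi(B) * chi(F).
chi(Sigma_9) = -16, chi(Sigma_8) = -14.
chi(E) = (-16) * (-14) = 224

224


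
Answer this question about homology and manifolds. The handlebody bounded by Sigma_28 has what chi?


A genus-g handlebody deformation retracts to a wedge of g circles.
chi(vee_g S^1) = 1 - g.
chi(H_28) = 1 - 28 = -27

-27


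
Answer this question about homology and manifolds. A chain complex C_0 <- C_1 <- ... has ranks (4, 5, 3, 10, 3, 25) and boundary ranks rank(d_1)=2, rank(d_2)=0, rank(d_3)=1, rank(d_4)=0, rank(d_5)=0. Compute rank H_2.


rank H_k = rank(ker d_k) - rank(im d_{k+1}).
rank(ker d_2) = rank(C_2) - rank(d_2) = 3 - 0 = 3.
rank(im d_{2+1}) = 1.
rank H_2 = 3 - 1 = 2

2


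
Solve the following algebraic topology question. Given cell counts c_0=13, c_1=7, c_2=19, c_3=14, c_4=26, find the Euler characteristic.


chi = sum_k (-1)^k c_k.
= (-1)^0*13 + (-1)^1*7 + (-1)^2*19 + (-1)^3*14 + (-1)^4*26
= (13) + (-7) + (19) + (-14) + (26)
= 37

37


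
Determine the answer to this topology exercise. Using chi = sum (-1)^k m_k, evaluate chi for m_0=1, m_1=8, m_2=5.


Morse theory: chi(M) = sum_k (-1)^k m_k where m_k = #(index-k critical points).
= (1) + (-8) + (5) = -2

-2


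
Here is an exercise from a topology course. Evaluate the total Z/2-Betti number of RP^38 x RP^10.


dim H^*(RP^n; Z/2) = n+1 (one Z/2 in each degree 0..n).
Total Betti number is multiplicative.
Total = (38+1) * (10+1) = 39 * 11 = 429

429


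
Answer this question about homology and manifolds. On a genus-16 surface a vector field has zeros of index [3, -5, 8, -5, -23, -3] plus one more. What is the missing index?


Poincare-Hopf: sum of indices = chi(M).
chi(Sigma_16) = 2 - 2*16 = -30.
Sum of known indices = -25.
x = chi - (sum known) = -30 - (-25) = -5

-5


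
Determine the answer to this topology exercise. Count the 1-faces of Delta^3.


Delta^3 has 3+1 vertices. A 1-face is a choice of 1+1 vertices.
f_1 = C(3+1, 1+1) = C(4,2) = 6

6


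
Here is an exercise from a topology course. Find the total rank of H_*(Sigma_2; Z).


For Sigma_2: b_0 = 1, b_1 = 2g = 4, b_2 = 1.
Total = 1 + 4 + 1 = 6

6


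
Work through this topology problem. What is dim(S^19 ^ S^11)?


S^m ^ S^n = S^{m+n}.
k = 19 + 11 = 30

30


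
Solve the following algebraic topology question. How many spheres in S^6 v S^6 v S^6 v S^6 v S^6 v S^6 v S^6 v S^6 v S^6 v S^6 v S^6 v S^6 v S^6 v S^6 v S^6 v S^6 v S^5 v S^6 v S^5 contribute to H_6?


For a wedge of spheres, H_k (k>0) is free on one generator per sphere of dimension k.
Spheres of dimension 6: count = 17.
b_6 = 17

17


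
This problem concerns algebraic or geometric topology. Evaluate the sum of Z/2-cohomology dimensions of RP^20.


H^k(RP^20; Z/2) = Z/2 for each 0 <= k <= 20.
Total dimension = 20 + 1 = 21

21


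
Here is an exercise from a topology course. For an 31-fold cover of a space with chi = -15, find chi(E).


For a finite covering: chi(E) = (number of sheets) * chi(B).
chi(E) = 31 * (-15) = -465

-465


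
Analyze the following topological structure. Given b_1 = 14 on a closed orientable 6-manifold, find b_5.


Poincare duality for closed orientable n-manifolds: b_k = b_{n-k}.
Here n = 6, so b_5 = b_1 = 14

14


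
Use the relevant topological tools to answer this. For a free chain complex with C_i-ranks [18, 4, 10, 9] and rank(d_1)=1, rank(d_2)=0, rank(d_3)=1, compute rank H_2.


rank H_k = rank(ker d_k) - rank(im d_{k+1}).
rank(ker d_2) = rank(C_2) - rank(d_2) = 10 - 0 = 10.
rank(im d_{2+1}) = 1.
rank H_2 = 10 - 1 = 9

9


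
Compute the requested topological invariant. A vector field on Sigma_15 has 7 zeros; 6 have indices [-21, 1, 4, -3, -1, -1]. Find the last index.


Poincare-Hopf: sum of indices = chi(M).
chi(Sigma_15) = 2 - 2*15 = -28.
Sum of known indices = -21.
x = chi - (sum known) = -28 - (-21) = -7

-7


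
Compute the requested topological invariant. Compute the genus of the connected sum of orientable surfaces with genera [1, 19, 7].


Genus is additive under connected sum of orientable surfaces.
g = 1 + 19 + 7 = 27

27


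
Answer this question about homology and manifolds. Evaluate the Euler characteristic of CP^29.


CP^29 has one cell in each even dimension 0, 2, ..., 2*29 (29+1 cells total).
All cells are even-dimensional, so chi = number of cells.
chi = 29 + 1 = 30

30


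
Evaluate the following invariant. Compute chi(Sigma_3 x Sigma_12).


chi(Sigma_3) = 2 - 2*3 = -4
chi(Sigma_12) = 2 - 2*12 = -22
chi(product) = (-4) * (-22) = 88

88


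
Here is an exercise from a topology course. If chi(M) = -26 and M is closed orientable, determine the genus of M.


chi = 2 - 2g for closed orientable surfaces.
-26 = 2 - 2g
2g = 2 - (-26) = 28
g = 14

14


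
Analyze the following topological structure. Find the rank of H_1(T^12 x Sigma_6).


pi_1(A x B) = pi_1(A) x pi_1(B); rank of abelianization = b_1.
b_1(T^12) = 12, b_1(Sigma_6) = 2*6 = 12.
b_1(product) = 12 + 12 = 24

24


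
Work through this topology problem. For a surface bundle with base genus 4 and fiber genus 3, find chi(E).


For a fiber bundle F -> E -> B (with CW structure): chi(E) = chi(B) * chi(F).
chi(Sigma_4) = -6, chi(Sigma_3) = -4.
chi(E) = (-6) * (-4) = 24

24


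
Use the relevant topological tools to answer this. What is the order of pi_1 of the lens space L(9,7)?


pi_1(L(p,q)) = Z/pZ for any q coprime to p.
|pi_1(L(9,7))| = 9

9


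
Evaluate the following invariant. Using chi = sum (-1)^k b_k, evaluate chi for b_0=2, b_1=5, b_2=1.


chi = sum_k (-1)^k b_k.
= (2) + (-5) + (1)
= -2

-2


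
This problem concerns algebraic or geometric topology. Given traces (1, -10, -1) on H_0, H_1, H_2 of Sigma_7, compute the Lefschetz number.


L(f) = tr(f_0*) - tr(f_1*) + tr(f_2*).
= 1 - (-10) + (-1)
= 10

10


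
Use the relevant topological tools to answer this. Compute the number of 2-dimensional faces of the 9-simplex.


Delta^9 has 9+1 vertices. A 2-face is a choice of 2+1 vertices.
f_2 = C(9+1, 2+1) = C(10,3) = 120

120


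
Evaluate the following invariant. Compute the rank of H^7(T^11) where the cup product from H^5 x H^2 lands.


Cup product: H^p x H^q -> H^{p+q}; here p+q = 5+2 = 7.
rank H^k(T^n) = C(n,k).
C(11,7) = 330

330


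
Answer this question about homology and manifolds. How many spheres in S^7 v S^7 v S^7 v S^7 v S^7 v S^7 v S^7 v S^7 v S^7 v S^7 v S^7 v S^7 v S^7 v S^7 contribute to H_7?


For a wedge of spheres, H_k (k>0) is free on one generator per sphere of dimension k.
Spheres of dimension 7: count = 14.
b_7 = 14

14


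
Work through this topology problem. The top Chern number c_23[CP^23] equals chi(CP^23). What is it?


For any closed oriented manifold, <e(TM),[M]> = chi(M).
chi(CP^23) = 23+1 = 24

24


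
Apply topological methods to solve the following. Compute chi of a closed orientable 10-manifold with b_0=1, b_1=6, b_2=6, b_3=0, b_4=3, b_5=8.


By Poincare duality b_k = b_{10-k}, so full Betti numbers: b_0=1, b_1=6, b_2=6, b_3=0, b_4=3, b_5=8, b_6=3, b_7=0, b_8=6, b_9=6, b_10=1.
chi = sum (-1)^k b_k = 0

0


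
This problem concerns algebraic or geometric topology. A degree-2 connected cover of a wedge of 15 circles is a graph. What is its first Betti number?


Nielsen-Schreier: an index-n subgroup of F_r is free of rank 1 + n(r-1).
Equivalently: chi(cover) = n*chi(base); chi(vee_r S^1) = 1 - 15 = -14.
chi(E) = 2*(-14) = -28; rank = 1 - chi(E) = 1 - (-28) = 29.
rank = 1 + 2*(15-1) = 1 + 28 = 29

29


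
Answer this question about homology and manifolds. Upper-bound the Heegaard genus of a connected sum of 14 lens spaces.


Heegaard genus satisfies g(A#B) <= g(A) + g(B).
Each lens space has g = 1.
Upper bound: 14 * 1 = 14

14


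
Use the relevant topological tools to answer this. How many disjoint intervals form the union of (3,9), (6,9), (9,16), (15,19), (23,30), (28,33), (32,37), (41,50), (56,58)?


Sort and merge overlapping open intervals.
Merged: (3,9), (9,19), (23,37), (41,50), (56,58).
Number of components = 5

5


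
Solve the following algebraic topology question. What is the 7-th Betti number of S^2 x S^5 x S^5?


Each S^d has Poincare polynomial 1 + t^d.
The product S^2 x S^5 x S^5 has Poincare polynomial prod(1+t^d_i).
Expanding: b_0=1, b_2=1, b_5=2, b_7=2, b_10=1, b_12=1.
b_7 = 2

2


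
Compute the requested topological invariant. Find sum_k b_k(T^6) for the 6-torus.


b_k(T^6) = C(6,k), so the sum over k is sum_k C(6,k) = 2^6.
Total = 2^6 = 64

64


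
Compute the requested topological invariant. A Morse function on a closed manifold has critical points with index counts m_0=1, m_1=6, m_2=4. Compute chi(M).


Morse theory: chi(M) = sum_k (-1)^k m_k where m_k = #(index-k critical points).
= (1) + (-6) + (4) = -1

-1


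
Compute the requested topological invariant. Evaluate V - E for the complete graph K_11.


K_11: V = 11, E = C(11,2) = 55.
chi = V - E = 11 - 55 = -44

-44


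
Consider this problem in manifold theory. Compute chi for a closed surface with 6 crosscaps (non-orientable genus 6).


For a non-orientable closed surface with k crosscaps: chi = 2 - k.
Here k = 6.
chi = 2 - 6 = -4

-4


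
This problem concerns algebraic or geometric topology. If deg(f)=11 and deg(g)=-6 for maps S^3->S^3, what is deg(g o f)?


Degree is multiplicative under composition: deg(g o f) = deg(g) * deg(f).
= -6 * 11 = -66

-66


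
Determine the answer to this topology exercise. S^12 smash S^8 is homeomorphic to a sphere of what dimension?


S^m ^ S^n = S^{m+n}.
k = 12 + 8 = 20

20


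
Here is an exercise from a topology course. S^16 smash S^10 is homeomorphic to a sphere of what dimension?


S^m ^ S^n = S^{m+n}.
k = 16 + 10 = 26

26


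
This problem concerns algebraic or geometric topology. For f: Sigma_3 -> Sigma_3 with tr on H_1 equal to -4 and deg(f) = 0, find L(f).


L(f) = tr(f_0*) - tr(f_1*) + tr(f_2*).
= 1 - (-4) + (0)
= 5

5


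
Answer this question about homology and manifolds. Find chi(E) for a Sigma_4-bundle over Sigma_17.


For a fiber bundle F -> E -> B (with CW structure): chi(E) = chi(B) * chi(F).
chi(Sigma_17) = -32, chi(Sigma_4) = -6.
chi(E) = (-32) * (-6) = 192

192


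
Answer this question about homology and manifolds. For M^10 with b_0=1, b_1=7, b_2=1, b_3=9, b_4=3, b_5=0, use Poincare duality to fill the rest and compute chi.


By Poincare duality b_k = b_{10-k}, so full Betti numbers: b_0=1, b_1=7, b_2=1, b_3=9, b_4=3, b_5=0, b_6=3, b_7=9, b_8=1, b_9=7, b_10=1.
chi = sum (-1)^k b_k = -22

-22


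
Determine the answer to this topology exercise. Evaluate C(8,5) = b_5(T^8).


By the Kunneth formula, b_k(T^n) = C(n,k).
b_5(T^8) = C(8,5).
C(8,5) = 8!/(5!*3!) = 56

56


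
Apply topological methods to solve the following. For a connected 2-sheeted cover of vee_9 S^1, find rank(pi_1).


Nielsen-Schreier: an index-n subgroup of F_r is free of rank 1 + n(r-1).
Equivalently: chi(cover) = n*chi(base); chi(vee_r S^1) = 1 - 9 = -8.
chi(E) = 2*(-8) = -16; rank = 1 - chi(E) = 1 - (-16) = 17.
rank = 1 + 2*(9-1) = 1 + 16 = 17

17


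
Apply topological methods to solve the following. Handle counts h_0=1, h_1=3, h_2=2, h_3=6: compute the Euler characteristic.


Handles of index k contribute (-1)^k to chi (same as CW cells).
chi = (1) + (-3) + (2) + (-6) = -6

-6


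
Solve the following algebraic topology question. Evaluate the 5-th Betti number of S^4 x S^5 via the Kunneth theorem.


Each S^d has Poincare polynomial 1 + t^d.
The product S^4 x S^5 has Poincare polynomial prod(1+t^d_i).
Expanding: b_0=1, b_4=1, b_5=1, b_9=1.
b_5 = 1

1


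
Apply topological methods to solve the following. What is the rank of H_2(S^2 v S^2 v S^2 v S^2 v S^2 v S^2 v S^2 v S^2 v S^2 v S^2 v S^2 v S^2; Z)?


For a wedge of spheres, H_k (k>0) is free on one generator per sphere of dimension k.
Spheres of dimension 2: count = 12.
b_2 = 12

12


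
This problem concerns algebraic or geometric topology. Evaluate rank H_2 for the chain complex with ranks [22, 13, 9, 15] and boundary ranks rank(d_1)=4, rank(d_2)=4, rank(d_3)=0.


rank H_k = rank(ker d_k) - rank(im d_{k+1}).
rank(ker d_2) = rank(C_2) - rank(d_2) = 9 - 4 = 5.
rank(im d_{2+1}) = 0.
rank H_2 = 5 - 0 = 5

5


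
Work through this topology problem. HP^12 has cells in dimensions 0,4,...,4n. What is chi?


HP^12 has one cell in each dimension 0, 4, ..., 4*12 (12+1 cells, all even-dim).
chi = 12 + 1 = 13

13


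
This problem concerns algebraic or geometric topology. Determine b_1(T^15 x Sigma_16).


pi_1(A x B) = pi_1(A) x pi_1(B); rank of abelianization = b_1.
b_1(T^15) = 15, b_1(Sigma_16) = 2*16 = 32.
b_1(product) = 15 + 32 = 47

47


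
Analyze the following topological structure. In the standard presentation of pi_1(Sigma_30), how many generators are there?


Standard presentation: pi_1(Sigma_g) = <a_1,b_1,...,a_g,b_g | [a_1,b_1]...[a_g,b_g] = 1>.
Number of generators = 2g = 2*30 = 60

60


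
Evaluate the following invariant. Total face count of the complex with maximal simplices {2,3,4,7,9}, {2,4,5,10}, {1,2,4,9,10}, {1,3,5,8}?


Each maximal simplex on m vertices has 2^m - 1 nonempty faces.
Take the union (dedupe shared faces).
Total distinct faces = 75

75


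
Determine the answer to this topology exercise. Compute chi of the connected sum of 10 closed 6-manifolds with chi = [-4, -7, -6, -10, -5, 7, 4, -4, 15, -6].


For n-manifolds: chi(A#B) = chi(A) + chi(B) - chi(S^6).
chi(S^6) = 1 + (-1)^6 = 2.
chi(#) = (sum chi_i) - (10-1)*chi(S^6) = -16 - 9*2 = -34

-34


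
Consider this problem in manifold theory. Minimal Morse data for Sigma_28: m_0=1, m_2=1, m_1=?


A perfect Morse function has m_k = b_k.
For Sigma_28: b_0=1, b_1=2g=56, b_2=1.
Saddles m_1 = 2g = 56

56


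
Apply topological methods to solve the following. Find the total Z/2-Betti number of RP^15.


H^k(RP^15; Z/2) = Z/2 for each 0 <= k <= 15.
Total dimension = 15 + 1 = 16

16


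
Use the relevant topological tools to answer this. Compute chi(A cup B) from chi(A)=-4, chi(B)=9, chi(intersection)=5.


chi(A cup B) = chi(A) + chi(B) - chi(A cap B)
= -4 + (9) - (5)
= 0

0


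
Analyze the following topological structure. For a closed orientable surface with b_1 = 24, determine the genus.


For a closed orientable surface: b_1 = 2g.
24 = 2g
g = 24 / 2 = 12

12


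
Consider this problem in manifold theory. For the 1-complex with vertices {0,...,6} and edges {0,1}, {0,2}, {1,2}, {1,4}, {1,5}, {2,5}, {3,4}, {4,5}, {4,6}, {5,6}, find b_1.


b_1 = E - V + (number of components).
E = 10, V = 7, components = 1.
b_1 = 10 - 7 + 1 = 4

4


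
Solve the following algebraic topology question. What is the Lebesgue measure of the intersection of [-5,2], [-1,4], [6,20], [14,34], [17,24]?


Intersection = [max(a_i), min(b_i)] = [17, 2].
Since 17 > 2, the intersection is empty.
Length = 0

0


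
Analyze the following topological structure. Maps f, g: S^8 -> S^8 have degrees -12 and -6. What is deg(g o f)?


Degree is multiplicative under composition: deg(g o f) = deg(g) * deg(f).
= -6 * -12 = 72

72


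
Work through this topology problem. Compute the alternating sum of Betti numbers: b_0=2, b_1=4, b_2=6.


chi = sum_k (-1)^k b_k.
= (2) + (-4) + (6)
= 4

4


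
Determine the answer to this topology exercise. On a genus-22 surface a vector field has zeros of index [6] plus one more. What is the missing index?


Poincare-Hopf: sum of indices = chi(M).
chi(Sigma_22) = 2 - 2*22 = -42.
Sum of known indices = 6.
x = chi - (sum known) = -42 - (6) = -48

-48


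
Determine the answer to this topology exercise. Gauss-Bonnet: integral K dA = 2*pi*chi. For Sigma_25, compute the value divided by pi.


Gauss-Bonnet: integral K dA = 2*pi*chi(M).
chi(Sigma_25) = 2 - 2*25 = -48.
(integral K dA)/pi = 2*chi = 2*(-48) = -96

-96


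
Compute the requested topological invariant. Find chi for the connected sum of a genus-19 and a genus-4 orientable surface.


chi(Sigma_19) = 2 - 2*19 = -36
chi(Sigma_4) = 2 - 2*4 = -6
For surfaces: chi(A#B) = chi(A) + chi(B) - 2.
chi = -36 + -6 - 2 = -44

-44


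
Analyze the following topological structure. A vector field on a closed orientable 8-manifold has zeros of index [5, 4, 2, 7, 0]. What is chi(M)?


Poincare-Hopf: chi(M) = sum of indices of zeros.
chi = (5) + (4) + (2) + (7) + (0) = 18

18


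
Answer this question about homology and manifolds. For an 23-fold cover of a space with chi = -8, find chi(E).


For a finite covering: chi(E) = (number of sheets) * chi(B).
chi(E) = 23 * (-8) = -184

-184


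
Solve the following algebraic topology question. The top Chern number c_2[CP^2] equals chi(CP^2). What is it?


For any closed oriented manifold, <e(TM),[M]> = chi(M).
chi(CP^2) = 2+1 = 3

3


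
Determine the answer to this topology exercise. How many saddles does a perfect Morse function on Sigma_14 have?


A perfect Morse function has m_k = b_k.
For Sigma_14: b_0=1, b_1=2g=28, b_2=1.
Saddles m_1 = 2g = 28

28


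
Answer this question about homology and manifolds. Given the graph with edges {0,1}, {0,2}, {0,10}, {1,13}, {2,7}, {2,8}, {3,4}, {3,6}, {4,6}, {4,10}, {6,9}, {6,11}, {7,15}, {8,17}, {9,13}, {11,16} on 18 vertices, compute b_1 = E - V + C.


b_1 = E - V + (number of components).
E = 16, V = 18, components = 4.
b_1 = 16 - 18 + 4 = 2

2


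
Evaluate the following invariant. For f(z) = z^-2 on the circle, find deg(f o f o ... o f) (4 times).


deg(f) = -2. Degree is multiplicative: deg(f^4) = (deg f)^4.
deg(f^4) = (-2)^4 = 16

16


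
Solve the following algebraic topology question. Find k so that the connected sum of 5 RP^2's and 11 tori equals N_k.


Since a >= 1, the sum is non-orientable; each T^2 can be replaced by RP^2 # RP^2 (since T^2#RP^2 = 3RP^2).
Total crosscaps k = 5 + 2*11 = 27.
Check via chi: chi = 5*1 + 11*0 - (5+11-1)*2 = -25 = 2 - k = -25. Consistent.

27


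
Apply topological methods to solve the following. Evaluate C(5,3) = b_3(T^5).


By the Kunneth formula, b_k(T^n) = C(n,k).
b_3(T^5) = C(5,3).
C(5,3) = 5!/(3!*2!) = 10

10


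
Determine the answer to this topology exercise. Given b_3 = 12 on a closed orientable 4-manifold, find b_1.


Poincare duality for closed orientable n-manifolds: b_k = b_{n-k}.
Here n = 4, so b_1 = b_3 = 12

12


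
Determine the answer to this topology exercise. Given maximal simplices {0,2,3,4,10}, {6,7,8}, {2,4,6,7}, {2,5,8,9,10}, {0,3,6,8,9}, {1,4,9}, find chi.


Enumerate all faces; f-vector: f_0=11, f_1=36, f_2=36, f_3=16, f_4=3.
chi = sum (-1)^k f_k = -2

-2


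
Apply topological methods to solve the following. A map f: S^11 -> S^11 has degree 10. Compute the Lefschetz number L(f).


On S^11: L(f) = tr(f_0*) + (-1)^11 tr(f_11*) = 1 + (-1)^11 * deg(f).
L(f) = 1 + (-1)^11 * 10 = 1 + -10 = -9

-9


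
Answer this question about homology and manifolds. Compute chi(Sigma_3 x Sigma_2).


chi(Sigma_3) = 2 - 2*3 = -4
chi(Sigma_2) = 2 - 2*2 = -2
chi(product) = (-4) * (-2) = 8

8


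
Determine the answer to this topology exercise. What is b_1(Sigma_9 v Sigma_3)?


For a wedge: H_1(A v B) = H_1(A) + H_1(B).
b_1(Sigma_9) = 18, b_1(Sigma_3) = 6.
b_1 = 18 + 6 = 24

24


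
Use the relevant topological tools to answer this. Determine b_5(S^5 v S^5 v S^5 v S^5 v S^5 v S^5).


For a wedge of spheres, H_k (k>0) is free on one generator per sphere of dimension k.
Spheres of dimension 5: count = 6.
b_5 = 6

6


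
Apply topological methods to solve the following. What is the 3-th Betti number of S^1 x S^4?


Each S^d has Poincare polynomial 1 + t^d.
The product S^1 x S^4 has Poincare polynomial prod(1+t^d_i).
Expanding: b_0=1, b_1=1, b_4=1, b_5=1.
b_3 = 0

0


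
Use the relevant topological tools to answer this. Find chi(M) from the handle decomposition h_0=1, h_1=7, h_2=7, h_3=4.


Handles of index k contribute (-1)^k to chi (same as CW cells).
chi = (1) + (-7) + (7) + (-4) = -3

-3


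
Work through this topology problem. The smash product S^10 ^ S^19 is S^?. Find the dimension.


S^m ^ S^n = S^{m+n}.
k = 10 + 19 = 29

29


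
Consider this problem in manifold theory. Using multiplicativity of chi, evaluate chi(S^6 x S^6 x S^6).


chi is multiplicative: chi(X x Y) = chi(X) chi(Y).
Each even-dim sphere has chi = 2. There are 3 factors.
chi = 2^3 = 8

8


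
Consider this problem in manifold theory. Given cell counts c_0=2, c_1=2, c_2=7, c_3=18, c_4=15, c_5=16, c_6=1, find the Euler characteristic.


chi = sum_k (-1)^k c_k.
= (-1)^0*2 + (-1)^1*2 + (-1)^2*7 + (-1)^3*18 + (-1)^4*15 + (-1)^5*16 + (-1)^6*1
= (2) + (-2) + (7) + (-18) + (15) + (-16) + (1)
= -11

-11


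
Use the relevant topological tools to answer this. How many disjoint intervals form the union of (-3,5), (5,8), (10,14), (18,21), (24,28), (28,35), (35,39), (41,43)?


Sort and merge overlapping open intervals.
Merged: (-3,5), (5,8), (10,14), (18,21), (24,28), (28,35), (35,39), (41,43).
Number of components = 8

8


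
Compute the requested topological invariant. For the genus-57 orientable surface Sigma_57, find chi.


For a closed orientable surface of genus g: chi = 2 - 2g.
Here g = 57.
chi = 2 - 2*57 = 2 - 114 = -112

-112


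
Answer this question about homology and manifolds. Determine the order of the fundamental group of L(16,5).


pi_1(L(p,q)) = Z/pZ for any q coprime to p.
|pi_1(L(16,5))| = 16

16


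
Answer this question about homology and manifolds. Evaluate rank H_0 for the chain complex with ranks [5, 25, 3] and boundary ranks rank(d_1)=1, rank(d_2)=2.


rank H_k = rank(ker d_k) - rank(im d_{k+1}).
rank(ker d_0) = rank(C_0) - rank(d_0) = 5 - 0 = 5.
rank(im d_{0+1}) = 1.
rank H_0 = 5 - 1 = 4

4


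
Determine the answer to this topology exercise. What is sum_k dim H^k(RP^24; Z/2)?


H^k(RP^24; Z/2) = Z/2 for each 0 <= k <= 24.
Total dimension = 24 + 1 = 25

25


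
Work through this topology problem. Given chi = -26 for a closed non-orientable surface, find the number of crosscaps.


chi = 2 - k for closed non-orientable surfaces with k crosscaps.
-26 = 2 - k
k = 2 - (-26) = 28

28


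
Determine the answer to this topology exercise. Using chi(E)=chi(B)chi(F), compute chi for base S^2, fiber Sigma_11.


chi(S^2) = 2 (n even), chi(Sigma_11) = 2 - 2*11 = -20.
chi(E) = 2 * (-20) = -40

-40


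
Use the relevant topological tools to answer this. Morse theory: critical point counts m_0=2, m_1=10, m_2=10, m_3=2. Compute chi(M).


Morse theory: chi(M) = sum_k (-1)^k m_k where m_k = #(index-k critical points).
= (2) + (-10) + (10) + (-2) = 0

0


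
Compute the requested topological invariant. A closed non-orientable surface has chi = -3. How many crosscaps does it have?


chi = 2 - k for closed non-orientable surfaces with k crosscaps.
-3 = 2 - k
k = 2 - (-3) = 5

5


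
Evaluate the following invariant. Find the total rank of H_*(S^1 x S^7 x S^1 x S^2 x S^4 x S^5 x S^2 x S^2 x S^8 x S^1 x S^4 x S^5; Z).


Total Betti number is multiplicative under products.
Each S^d (d>=1) has total Betti number 2.
There are 12 sphere factors.
Total = 2^12 = 4096

4096


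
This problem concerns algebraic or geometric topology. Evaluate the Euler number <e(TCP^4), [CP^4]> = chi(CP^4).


For any closed oriented manifold, <e(TM),[M]> = chi(M).
chi(CP^4) = 4+1 = 5

5


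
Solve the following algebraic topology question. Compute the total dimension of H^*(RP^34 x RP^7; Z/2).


dim H^*(RP^n; Z/2) = n+1 (one Z/2 in each degree 0..n).
Total Betti number is multiplicative.
Total = (34+1) * (7+1) = 35 * 8 = 280

280


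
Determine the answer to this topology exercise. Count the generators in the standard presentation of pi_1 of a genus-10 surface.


Standard presentation: pi_1(Sigma_g) = <a_1,b_1,...,a_g,b_g | [a_1,b_1]...[a_g,b_g] = 1>.
Number of generators = 2g = 2*10 = 20

20


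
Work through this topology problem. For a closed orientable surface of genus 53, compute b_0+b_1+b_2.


For Sigma_53: b_0 = 1, b_1 = 2g = 106, b_2 = 1.
Total = 1 + 106 + 1 = 108

108


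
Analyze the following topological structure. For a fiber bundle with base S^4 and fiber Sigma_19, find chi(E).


chi(S^4) = 2 (n even), chi(Sigma_19) = 2 - 2*19 = -36.
chi(E) = 2 * (-36) = -72

-72


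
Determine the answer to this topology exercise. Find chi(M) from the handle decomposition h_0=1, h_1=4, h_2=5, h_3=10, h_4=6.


Handles of index k contribute (-1)^k to chi (same as CW cells).
chi = (1) + (-4) + (5) + (-10) + (6) = -2

-2


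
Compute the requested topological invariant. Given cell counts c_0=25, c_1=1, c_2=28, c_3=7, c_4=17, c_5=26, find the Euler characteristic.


chi = sum_k (-1)^k c_k.
= (-1)^0*25 + (-1)^1*1 + (-1)^2*28 + (-1)^3*7 + (-1)^4*17 + (-1)^5*26
= (25) + (-1) + (28) + (-7) + (17) + (-26)
= 36

36


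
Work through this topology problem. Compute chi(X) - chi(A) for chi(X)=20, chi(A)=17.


Relative Euler characteristic: chi(X, A) = chi(X) - chi(A).
= 20 - (17) = 3

3


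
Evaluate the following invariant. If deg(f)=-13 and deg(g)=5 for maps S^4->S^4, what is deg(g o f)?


Degree is multiplicative under composition: deg(g o f) = deg(g) * deg(f).
= 5 * -13 = -65

-65


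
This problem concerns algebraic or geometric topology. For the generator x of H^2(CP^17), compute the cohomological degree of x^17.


|x| = 2 in H^*(CP^n).
|x^17| = 17 * |x| = 17 * 2 = 34

34


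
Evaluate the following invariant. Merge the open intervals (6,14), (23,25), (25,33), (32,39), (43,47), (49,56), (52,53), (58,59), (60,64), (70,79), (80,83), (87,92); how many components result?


Sort and merge overlapping open intervals.
Merged: (6,14), (23,25), (25,39), (43,47), (49,56), (58,59), (60,64), (70,79), (80,83), (87,92).
Number of components = 10

10


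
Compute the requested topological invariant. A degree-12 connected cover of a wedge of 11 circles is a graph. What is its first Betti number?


Nielsen-Schreier: an index-n subgroup of F_r is free of rank 1 + n(r-1).
Equivalently: chi(cover) = n*chi(base); chi(vee_r S^1) = 1 - 11 = -10.
chi(E) = 12*(-10) = -120; rank = 1 - chi(E) = 1 - (-120) = 121.
rank = 1 + 12*(11-1) = 1 + 120 = 121

121


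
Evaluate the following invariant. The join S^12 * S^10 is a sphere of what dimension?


Join of spheres: S^m * S^n = S^{m+n+1}.
dim = 12 + 10 + 1 = 23

23


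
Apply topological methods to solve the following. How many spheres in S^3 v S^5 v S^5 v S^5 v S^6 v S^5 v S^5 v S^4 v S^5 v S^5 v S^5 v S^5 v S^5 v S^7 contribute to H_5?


For a wedge of spheres, H_k (k>0) is free on one generator per sphere of dimension k.
Spheres of dimension 5: count = 10.
b_5 = 10

10


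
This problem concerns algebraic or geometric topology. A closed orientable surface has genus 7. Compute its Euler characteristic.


For a closed orientable surface of genus g: chi = 2 - 2g.
Here g = 7.
chi = 2 - 2*7 = 2 - 14 = -12

-12


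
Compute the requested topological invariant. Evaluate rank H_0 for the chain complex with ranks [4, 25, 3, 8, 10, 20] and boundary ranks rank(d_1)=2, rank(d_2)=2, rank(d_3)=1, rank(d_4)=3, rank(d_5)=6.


rank H_k = rank(ker d_k) - rank(im d_{k+1}).
rank(ker d_0) = rank(C_0) - rank(d_0) = 4 - 0 = 4.
rank(im d_{0+1}) = 2.
rank H_0 = 4 - 2 = 2

2


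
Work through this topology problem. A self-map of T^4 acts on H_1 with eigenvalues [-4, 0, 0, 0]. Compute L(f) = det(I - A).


For a torus self-map: L(f) = det(I - A) where A acts on H_1.
L(f) = (1--4) * (1-0) * (1-0) * (1-0) = 5 * 1 * 1 * 1 = 5

5


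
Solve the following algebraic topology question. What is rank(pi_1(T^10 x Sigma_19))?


pi_1(A x B) = pi_1(A) x pi_1(B); rank of abelianization = b_1.
b_1(T^10) = 10, b_1(Sigma_19) = 2*19 = 38.
b_1(product) = 10 + 38 = 48

48


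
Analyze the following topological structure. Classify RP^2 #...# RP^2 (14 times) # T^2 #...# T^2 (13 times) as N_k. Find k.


Since a >= 1, the sum is non-orientable; each T^2 can be replaced by RP^2 # RP^2 (since T^2#RP^2 = 3RP^2).
Total crosscaps k = 14 + 2*13 = 40.
Check via chi: chi = 14*1 + 13*0 - (14+13-1)*2 = -38 = 2 - k = -38. Consistent.

40


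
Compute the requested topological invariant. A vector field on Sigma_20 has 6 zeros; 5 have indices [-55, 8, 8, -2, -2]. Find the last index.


Poincare-Hopf: sum of indices = chi(M).
chi(Sigma_20) = 2 - 2*20 = -38.
Sum of known indices = -43.
x = chi - (sum known) = -38 - (-43) = 5

5


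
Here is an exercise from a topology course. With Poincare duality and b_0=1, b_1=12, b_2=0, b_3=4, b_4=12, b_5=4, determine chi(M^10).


By Poincare duality b_k = b_{10-k}, so full Betti numbers: b_0=1, b_1=12, b_2=0, b_3=4, b_4=12, b_5=4, b_6=12, b_7=4, b_8=0, b_9=12, b_10=1.
chi = sum (-1)^k b_k = -10

-10


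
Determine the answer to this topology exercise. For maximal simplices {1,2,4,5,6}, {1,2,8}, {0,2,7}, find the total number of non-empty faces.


Each maximal simplex on m vertices has 2^m - 1 nonempty faces.
Take the union (dedupe shared faces).
Total distinct faces = 41

41


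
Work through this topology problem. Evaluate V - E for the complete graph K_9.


K_9: V = 9, E = C(9,2) = 36.
chi = V - E = 9 - 36 = -27

-27


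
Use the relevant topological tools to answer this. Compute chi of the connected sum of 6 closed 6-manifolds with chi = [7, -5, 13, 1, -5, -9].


For n-manifolds: chi(A#B) = chi(A) + chi(B) - chi(S^6).
chi(S^6) = 1 + (-1)^6 = 2.
chi(#) = (sum chi_i) - (6-1)*chi(S^6) = 2 - 5*2 = -8

-8


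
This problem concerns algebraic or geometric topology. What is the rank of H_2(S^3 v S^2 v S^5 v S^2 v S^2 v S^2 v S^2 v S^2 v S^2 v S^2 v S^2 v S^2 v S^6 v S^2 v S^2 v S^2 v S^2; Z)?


For a wedge of spheres, H_k (k>0) is free on one generator per sphere of dimension k.
Spheres of dimension 2: count = 14.
b_2 = 14

14


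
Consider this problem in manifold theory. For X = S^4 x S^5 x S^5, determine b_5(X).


Each S^d has Poincare polynomial 1 + t^d.
The product S^4 x S^5 x S^5 has Poincare polynomial prod(1+t^d_i).
Expanding: b_0=1, b_4=1, b_5=2, b_9=2, b_10=1, b_14=1.
b_5 = 2

2


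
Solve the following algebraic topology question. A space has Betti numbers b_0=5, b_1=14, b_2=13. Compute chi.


chi = sum_k (-1)^k b_k.
= (5) + (-14) + (13)
= 4

4


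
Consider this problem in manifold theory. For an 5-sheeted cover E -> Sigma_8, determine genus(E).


For an n-sheeted cover: chi(E) = n * chi(B).
chi(Sigma_8) = 2 - 2*8 = -14.
chi(E) = 5 * (-14) = -70.
genus(E) = (2 - chi(E))/2 = (2 - (-70))/2 = 72/2 = 36

36


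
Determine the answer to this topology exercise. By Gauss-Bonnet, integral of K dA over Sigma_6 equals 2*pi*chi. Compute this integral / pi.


Gauss-Bonnet: integral K dA = 2*pi*chi(M).
chi(Sigma_6) = 2 - 2*6 = -10.
(integral K dA)/pi = 2*chi = 2*(-10) = -20

-20


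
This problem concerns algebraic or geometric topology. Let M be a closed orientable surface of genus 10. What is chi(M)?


For a closed orientable surface of genus g: chi = 2 - 2g.
Here g = 10.
chi = 2 - 2*10 = 2 - 20 = -18

-18


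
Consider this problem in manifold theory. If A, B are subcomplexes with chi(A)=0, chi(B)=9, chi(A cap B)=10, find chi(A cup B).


chi(A cup B) = chi(A) + chi(B) - chi(A cap B)
= 0 + (9) - (10)
= -1

-1


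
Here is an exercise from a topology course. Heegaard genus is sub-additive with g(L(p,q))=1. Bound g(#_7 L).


Heegaard genus satisfies g(A#B) <= g(A) + g(B).
Each lens space has g = 1.
Upper bound: 7 * 1 = 7

7


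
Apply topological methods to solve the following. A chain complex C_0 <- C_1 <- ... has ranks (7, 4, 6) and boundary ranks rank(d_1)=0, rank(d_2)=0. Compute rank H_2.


rank H_k = rank(ker d_k) - rank(im d_{k+1}).
rank(ker d_2) = rank(C_2) - rank(d_2) = 6 - 0 = 6.
rank(im d_{2+1}) = 0.
rank H_2 = 6 - 0 = 6

6


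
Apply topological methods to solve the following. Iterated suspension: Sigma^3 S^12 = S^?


Each suspension raises dimension by 1: Sigma S^n = S^{n+1}.
Sigma^3 S^12 = S^{12+3} = S^15

15


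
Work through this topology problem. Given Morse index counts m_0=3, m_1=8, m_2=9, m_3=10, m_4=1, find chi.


Morse theory: chi(M) = sum_k (-1)^k m_k where m_k = #(index-k critical points).
= (3) + (-8) + (9) + (-10) + (1) = -5

-5


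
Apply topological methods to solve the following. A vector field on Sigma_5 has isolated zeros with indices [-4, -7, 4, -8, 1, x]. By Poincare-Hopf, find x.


Poincare-Hopf: sum of indices = chi(M).
chi(Sigma_5) = 2 - 2*5 = -8.
Sum of known indices = -14.
x = chi - (sum known) = -8 - (-14) = 6

6


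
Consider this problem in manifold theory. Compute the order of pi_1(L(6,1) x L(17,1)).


pi_1(X x Y) = pi_1(X) x pi_1(Y).
pi_1(L(6,1)) = Z/6, pi_1(L(17,1)) = Z/17.
|Z/6 x Z/17| = 6 * 17 = 102

102


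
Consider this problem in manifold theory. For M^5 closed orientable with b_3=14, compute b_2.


Poincare duality for closed orientable n-manifolds: b_k = b_{n-k}.
Here n = 5, so b_2 = b_3 = 14

14


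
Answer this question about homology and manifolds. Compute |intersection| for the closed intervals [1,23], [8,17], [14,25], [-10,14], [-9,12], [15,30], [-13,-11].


Intersection = [max(a_i), min(b_i)] = [15, -11].
Since 15 > -11, the intersection is empty.
Length = 0

0


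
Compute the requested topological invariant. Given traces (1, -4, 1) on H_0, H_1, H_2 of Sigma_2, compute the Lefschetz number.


L(f) = tr(f_0*) - tr(f_1*) + tr(f_2*).
= 1 - (-4) + (1)
= 6

6


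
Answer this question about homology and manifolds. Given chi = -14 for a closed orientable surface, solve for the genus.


chi = 2 - 2g for closed orientable surfaces.
-14 = 2 - 2g
2g = 2 - (-14) = 16
g = 8

8


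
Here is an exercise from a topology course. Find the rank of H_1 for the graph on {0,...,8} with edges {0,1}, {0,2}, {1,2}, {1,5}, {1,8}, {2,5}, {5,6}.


b_1 = E - V + (number of components).
E = 7, V = 9, components = 4.
b_1 = 7 - 9 + 4 = 2

2


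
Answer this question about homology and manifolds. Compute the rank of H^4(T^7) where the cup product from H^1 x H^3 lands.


Cup product: H^p x H^q -> H^{p+q}; here p+q = 1+3 = 4.
rank H^k(T^n) = C(n,k).
C(7,4) = 35

35


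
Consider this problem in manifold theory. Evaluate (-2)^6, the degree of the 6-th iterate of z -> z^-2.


deg(f) = -2. Degree is multiplicative: deg(f^6) = (deg f)^6.
deg(f^6) = (-2)^6 = 64

64


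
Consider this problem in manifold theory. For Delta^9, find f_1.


Delta^9 has 9+1 vertices. A 1-face is a choice of 1+1 vertices.
f_1 = C(9+1, 1+1) = C(10,2) = 45

45


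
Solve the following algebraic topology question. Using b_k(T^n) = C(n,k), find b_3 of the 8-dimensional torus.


By the Kunneth formula, b_k(T^n) = C(n,k).
b_3(T^8) = C(8,3).
C(8,3) = 8!/(3!*5!) = 56

56


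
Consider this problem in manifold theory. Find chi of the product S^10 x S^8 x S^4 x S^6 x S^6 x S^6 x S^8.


chi is multiplicative: chi(X x Y) = chi(X) chi(Y).
Each even-dim sphere has chi = 2. There are 7 factors.
chi = 2^7 = 128

128


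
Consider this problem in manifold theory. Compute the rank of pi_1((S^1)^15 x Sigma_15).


pi_1(A x B) = pi_1(A) x pi_1(B); rank of abelianization = b_1.
b_1(T^15) = 15, b_1(Sigma_15) = 2*15 = 30.
b_1(product) = 15 + 30 = 45

45


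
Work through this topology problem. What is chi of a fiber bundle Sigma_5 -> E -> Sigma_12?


For a fiber bundle F -> E -> B (with CW structure): chi(E) = chi(B) * chi(F).
chi(Sigma_12) = -22, chi(Sigma_5) = -8.
chi(E) = (-22) * (-8) = 176

176


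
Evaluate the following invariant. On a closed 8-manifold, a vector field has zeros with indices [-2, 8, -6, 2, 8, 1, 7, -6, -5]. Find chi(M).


Poincare-Hopf: chi(M) = sum of indices of zeros.
chi = (-2) + (8) + (-6) + (2) + (8) + (1) + (7) + (-6) + (-5) = 7

7


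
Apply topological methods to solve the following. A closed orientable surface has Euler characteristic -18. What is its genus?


chi = 2 - 2g for closed orientable surfaces.
-18 = 2 - 2g
2g = 2 - (-18) = 20
g = 10

10


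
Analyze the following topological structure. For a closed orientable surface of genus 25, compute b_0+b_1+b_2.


For Sigma_25: b_0 = 1, b_1 = 2g = 50, b_2 = 1.
Total = 1 + 50 + 1 = 52

52


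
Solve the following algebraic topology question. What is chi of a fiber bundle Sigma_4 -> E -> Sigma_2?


For a fiber bundle F -> E -> B (with CW structure): chi(E) = chi(B) * chi(F).
chi(Sigma_2) = -2, chi(Sigma_4) = -6.
chi(E) = (-2) * (-6) = 12

12


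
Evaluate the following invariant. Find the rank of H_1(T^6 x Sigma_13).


pi_1(A x B) = pi_1(A) x pi_1(B); rank of abelianization = b_1.
b_1(T^6) = 6, b_1(Sigma_13) = 2*13 = 26.
b_1(product) = 6 + 26 = 32

32


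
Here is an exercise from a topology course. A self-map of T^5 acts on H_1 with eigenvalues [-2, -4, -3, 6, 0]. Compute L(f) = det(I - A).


For a torus self-map: L(f) = det(I - A) where A acts on H_1.
L(f) = (1--2) * (1--4) * (1--3) * (1-6) * (1-0) = 3 * 5 * 4 * -5 * 1 = -300

-300
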